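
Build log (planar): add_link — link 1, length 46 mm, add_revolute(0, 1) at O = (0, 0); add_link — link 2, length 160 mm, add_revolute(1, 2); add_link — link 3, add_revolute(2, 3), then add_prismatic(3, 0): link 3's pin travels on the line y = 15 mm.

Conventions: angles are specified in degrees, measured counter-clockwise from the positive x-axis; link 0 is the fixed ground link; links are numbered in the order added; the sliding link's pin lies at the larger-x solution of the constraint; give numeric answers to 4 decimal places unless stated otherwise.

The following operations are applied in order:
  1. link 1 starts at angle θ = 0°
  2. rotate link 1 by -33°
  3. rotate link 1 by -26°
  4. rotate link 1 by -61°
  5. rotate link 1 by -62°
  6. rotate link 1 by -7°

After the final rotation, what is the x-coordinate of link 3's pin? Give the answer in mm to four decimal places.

geometry: r = 46 mm, L = 160 mm, e = 15 mm; θ starts at 0°
rotate link 1 by -33°: θ ← 0° -33° = -33°
rotate link 1 by -26°: θ ← -33° -26° = -59°
rotate link 1 by -61°: θ ← -59° -61° = -120°
rotate link 1 by -62°: θ ← -120° -62° = -182°
rotate link 1 by -7°: θ ← -182° -7° = -189°
crank pin P = (r cos θ, r sin θ) = (-45.433664, 7.195985)
h = r sin θ − e = 7.195985 − 15 = -7.804015
x = r cos θ + √(L² − h²) = -45.433664 + 159.809566 = 114.375902

114.3759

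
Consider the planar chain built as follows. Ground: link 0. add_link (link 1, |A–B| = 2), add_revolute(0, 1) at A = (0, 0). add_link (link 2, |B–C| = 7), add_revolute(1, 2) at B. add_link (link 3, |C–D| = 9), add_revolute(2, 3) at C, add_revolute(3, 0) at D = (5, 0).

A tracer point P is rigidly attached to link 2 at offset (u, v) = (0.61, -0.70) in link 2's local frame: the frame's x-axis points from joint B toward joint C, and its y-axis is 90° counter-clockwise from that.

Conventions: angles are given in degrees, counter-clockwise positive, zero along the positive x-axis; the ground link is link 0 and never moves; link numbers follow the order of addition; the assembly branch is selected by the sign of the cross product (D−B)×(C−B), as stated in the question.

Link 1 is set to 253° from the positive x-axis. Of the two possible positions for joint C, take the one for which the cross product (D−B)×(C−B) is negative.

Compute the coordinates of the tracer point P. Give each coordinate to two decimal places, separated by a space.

A=(0,0), D=(5.00,0)
B = A + 2.00·(cos253°, sin253°) = (-0.5847, -1.9126)
|BD| = 5.9032
circle(B,7.00) ∩ circle(D,9.00): a=0.2412, h=6.9958
  candidates: C₊=(-2.6232,4.7840) cross=41.298; C₋=(1.9101,-8.4529) cross=-41.298
  branch - wants cross < 0 → take C=(1.9101,-8.4529) (cross=-41.298)
ex = (C−B)/|BC| = (0.3564,-0.9343); ey = (0.9343,0.3564)
P = B + 0.61·ex + -0.70·ey = (-1.0214,-2.7320)

-1.02 -2.73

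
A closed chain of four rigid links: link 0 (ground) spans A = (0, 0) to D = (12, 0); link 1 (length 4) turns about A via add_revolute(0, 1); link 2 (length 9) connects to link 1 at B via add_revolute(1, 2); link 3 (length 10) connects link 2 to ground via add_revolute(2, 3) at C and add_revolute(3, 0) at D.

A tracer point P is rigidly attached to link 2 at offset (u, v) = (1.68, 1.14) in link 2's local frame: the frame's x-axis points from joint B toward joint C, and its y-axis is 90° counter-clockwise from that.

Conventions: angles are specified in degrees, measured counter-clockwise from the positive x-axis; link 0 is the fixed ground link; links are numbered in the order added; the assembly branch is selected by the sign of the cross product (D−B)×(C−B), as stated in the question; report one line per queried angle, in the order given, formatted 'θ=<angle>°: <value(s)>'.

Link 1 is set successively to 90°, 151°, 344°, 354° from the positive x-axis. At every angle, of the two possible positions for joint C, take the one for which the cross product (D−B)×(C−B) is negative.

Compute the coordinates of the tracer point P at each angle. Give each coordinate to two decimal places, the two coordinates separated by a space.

A=(0,0), D=(12.00,0)
θ=90°: B = A + 4.00·(cos90°, sin90°) = (0.0000, 4.0000)
θ=90°: |BD| = 12.6491
θ=90°: circle(B,9.00) ∩ circle(D,10.00): a=5.5735, h=7.0665
θ=90°:   candidates: C₊=(7.5221,8.9414) cross=89.385; C₋=(3.0529,-4.4664) cross=-89.385
θ=90°:   branch - wants cross < 0 → take C=(3.0529,-4.4664) (cross=-89.385)
θ=90°: ex = (C−B)/|BC| = (0.3392,-0.9407); ey = (0.9407,0.3392)
θ=90°: P = B + 1.68·ex + 1.14·ey = (1.6423,2.8063)
θ=151°: B = A + 4.00·(cos151°, sin151°) = (-3.4985, 1.9392)
θ=151°: |BD| = 15.6193
θ=151°: circle(B,9.00) ∩ circle(D,10.00): a=7.2014, h=5.3981
θ=151°:   candidates: C₊=(4.3175,6.4014) cross=84.314; C₋=(2.9770,-4.3112) cross=-84.314
θ=151°:   branch - wants cross < 0 → take C=(2.9770,-4.3112) (cross=-84.314)
θ=151°: ex = (C−B)/|BC| = (0.7195,-0.6945); ey = (0.6945,0.7195)
θ=151°: P = B + 1.68·ex + 1.14·ey = (-1.4980,1.5927)
θ=344°: B = A + 4.00·(cos344°, sin344°) = (3.8450, -1.1025)
θ=344°: |BD| = 8.2291
θ=344°: circle(B,9.00) ∩ circle(D,10.00): a=2.9601, h=8.4993
θ=344°:   candidates: C₊=(5.6398,7.7167) cross=69.942; C₋=(7.9172,-9.1286) cross=-69.942
θ=344°:   branch - wants cross < 0 → take C=(7.9172,-9.1286) (cross=-69.942)
θ=344°: ex = (C−B)/|BC| = (0.4525,-0.8918); ey = (0.8918,0.4525)
θ=344°: P = B + 1.68·ex + 1.14·ey = (5.6218,-2.0849)
θ=354°: B = A + 4.00·(cos354°, sin354°) = (3.9781, -0.4181)
θ=354°: |BD| = 8.0328
θ=354°: circle(B,9.00) ∩ circle(D,10.00): a=2.8337, h=8.5422
θ=354°:   candidates: C₊=(6.3634,8.2600) cross=68.618; C₋=(7.2526,-8.8013) cross=-68.618
θ=354°:   branch - wants cross < 0 → take C=(7.2526,-8.8013) (cross=-68.618)
θ=354°: ex = (C−B)/|BC| = (0.3638,-0.9315); ey = (0.9315,0.3638)
θ=354°: P = B + 1.68·ex + 1.14·ey = (5.6512,-1.5682)

θ=90°: 1.64 2.81
θ=151°: -1.50 1.59
θ=344°: 5.62 -2.08
θ=354°: 5.65 -1.57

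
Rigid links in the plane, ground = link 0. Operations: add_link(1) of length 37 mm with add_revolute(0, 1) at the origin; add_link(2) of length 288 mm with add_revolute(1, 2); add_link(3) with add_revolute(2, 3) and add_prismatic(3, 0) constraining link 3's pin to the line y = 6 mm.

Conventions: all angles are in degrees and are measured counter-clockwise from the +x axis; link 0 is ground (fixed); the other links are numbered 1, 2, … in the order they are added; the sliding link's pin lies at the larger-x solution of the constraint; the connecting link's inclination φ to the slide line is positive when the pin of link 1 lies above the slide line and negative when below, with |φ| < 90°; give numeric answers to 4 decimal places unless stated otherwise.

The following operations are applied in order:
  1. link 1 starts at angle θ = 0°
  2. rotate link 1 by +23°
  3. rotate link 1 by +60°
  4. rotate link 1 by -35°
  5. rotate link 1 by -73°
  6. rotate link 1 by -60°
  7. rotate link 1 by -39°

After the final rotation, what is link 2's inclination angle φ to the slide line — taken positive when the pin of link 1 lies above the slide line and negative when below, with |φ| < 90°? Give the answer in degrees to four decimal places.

geometry: r = 37 mm, L = 288 mm, e = 6 mm; θ starts at 0°
rotate link 1 by +23°: θ ← 0° +23° = 23°
rotate link 1 by +60°: θ ← 23° +60° = 83°
rotate link 1 by -35°: θ ← 83° -35° = 48°
rotate link 1 by -73°: θ ← 48° -73° = -25°
rotate link 1 by -60°: θ ← -25° -60° = -85°
rotate link 1 by -39°: θ ← -85° -39° = -124°
h = r sin θ − e = -30.674390 − 6 = -36.674390
sin φ = h / L = -36.674390 / 288 = -0.12734163
φ = arcsin(-0.12734163) = -7.316002°

-7.3160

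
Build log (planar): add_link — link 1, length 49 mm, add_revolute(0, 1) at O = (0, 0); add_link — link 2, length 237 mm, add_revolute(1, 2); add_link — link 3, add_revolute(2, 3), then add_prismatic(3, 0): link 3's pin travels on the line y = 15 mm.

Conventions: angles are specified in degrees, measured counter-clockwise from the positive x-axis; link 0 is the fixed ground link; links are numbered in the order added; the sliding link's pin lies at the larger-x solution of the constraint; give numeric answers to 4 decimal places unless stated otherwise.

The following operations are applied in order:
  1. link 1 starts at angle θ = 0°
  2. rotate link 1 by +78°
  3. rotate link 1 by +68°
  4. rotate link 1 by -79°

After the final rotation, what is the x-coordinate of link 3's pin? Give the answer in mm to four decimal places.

geometry: r = 49 mm, L = 237 mm, e = 15 mm; θ starts at 0°
rotate link 1 by +78°: θ ← 0° +78° = 78°
rotate link 1 by +68°: θ ← 78° +68° = 146°
rotate link 1 by -79°: θ ← 146° -79° = 67°
crank pin P = (r cos θ, r sin θ) = (19.145825, 45.104738)
h = r sin θ − e = 45.104738 − 15 = 30.104738
x = r cos θ + √(L² − h²) = 19.145825 + 235.080209 = 254.226035

254.2260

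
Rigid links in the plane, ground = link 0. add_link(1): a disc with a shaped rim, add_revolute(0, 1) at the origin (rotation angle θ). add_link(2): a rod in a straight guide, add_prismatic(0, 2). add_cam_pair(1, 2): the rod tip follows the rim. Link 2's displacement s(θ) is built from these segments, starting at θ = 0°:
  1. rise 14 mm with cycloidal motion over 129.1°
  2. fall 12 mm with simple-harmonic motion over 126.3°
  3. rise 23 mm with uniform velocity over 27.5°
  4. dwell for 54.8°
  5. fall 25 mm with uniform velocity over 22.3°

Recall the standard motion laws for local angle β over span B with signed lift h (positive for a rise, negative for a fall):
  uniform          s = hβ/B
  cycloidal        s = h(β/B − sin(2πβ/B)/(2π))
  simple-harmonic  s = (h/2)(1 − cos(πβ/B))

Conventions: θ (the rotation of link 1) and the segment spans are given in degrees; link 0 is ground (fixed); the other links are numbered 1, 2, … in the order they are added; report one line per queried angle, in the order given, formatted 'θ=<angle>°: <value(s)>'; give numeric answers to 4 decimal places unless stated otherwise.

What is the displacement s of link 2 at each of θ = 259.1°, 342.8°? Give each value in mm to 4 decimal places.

segment 1 (0° to 129.1°, cycloidal, h = 14) is passed completely: s = 0.0000 + (14) = 14.0000
segment 2 (129.1° to 255.4°, simple-harmonic, h = -12) is passed completely: s = 14.0000 + (-12) = 2.0000
θ = 259.1° falls in segment 3 (255.4° to 282.9°, uniform, h = 23): β = 259.1 − 255.4 = 3.7°, B = 27.5°; Δs = 23·3.7/27.5 = 3.0945; s = 2.0000 + 3.0945 = 5.0945
segment 3 (255.4° to 282.9°, uniform, h = 23) is passed completely: s = 2.0000 + (23) = 25.0000
segment 4 (282.9° to 337.7°, dwell): s unchanged at 25.0000
θ = 342.8° falls in segment 5 (337.7° to 360°, uniform, h = -25): β = 342.8 − 337.7 = 5.1°, B = 22.3°; Δs = -25·5.1/22.3 = -5.7175; s = 25.0000 − 5.7175 = 19.2825

θ=259.1°: 5.0945
θ=342.8°: 19.2825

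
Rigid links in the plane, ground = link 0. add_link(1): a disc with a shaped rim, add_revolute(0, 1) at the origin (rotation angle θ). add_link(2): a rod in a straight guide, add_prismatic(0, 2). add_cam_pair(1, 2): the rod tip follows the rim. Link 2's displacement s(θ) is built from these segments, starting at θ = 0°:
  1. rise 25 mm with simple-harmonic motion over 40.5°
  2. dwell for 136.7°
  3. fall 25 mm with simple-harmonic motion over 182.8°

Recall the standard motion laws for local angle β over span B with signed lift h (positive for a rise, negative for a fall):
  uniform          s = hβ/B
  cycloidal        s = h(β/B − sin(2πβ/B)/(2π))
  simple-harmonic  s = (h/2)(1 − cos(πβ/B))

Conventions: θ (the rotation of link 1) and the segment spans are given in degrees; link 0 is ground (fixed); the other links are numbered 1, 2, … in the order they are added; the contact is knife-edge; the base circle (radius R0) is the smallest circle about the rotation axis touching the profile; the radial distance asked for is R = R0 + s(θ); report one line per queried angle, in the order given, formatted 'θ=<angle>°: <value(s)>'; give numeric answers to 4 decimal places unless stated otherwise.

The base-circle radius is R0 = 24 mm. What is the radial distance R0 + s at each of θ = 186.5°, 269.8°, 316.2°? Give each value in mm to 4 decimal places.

segment 1 (0° to 40.5°, simple-harmonic, h = 25) is passed completely: s = 0.0000 + (25) = 25.0000
segment 2 (40.5° to 177.2°, dwell): s unchanged at 25.0000
θ = 186.5° falls in segment 3 (177.2° to 360°, simple-harmonic, h = -25): β = 186.5 − 177.2 = 9.3°, B = 182.8°; Δs = -25/2·(1 − cos(π·0.0509)) = -0.1593; s = 25.0000 − 0.1593 = 24.8407
θ = 269.8° falls in segment 3 (177.2° to 360°, simple-harmonic, h = -25): β = 269.8 − 177.2 = 92.6°, B = 182.8°; Δs = -25/2·(1 − cos(π·0.5066)) = -12.7578; s = 25.0000 − 12.7578 = 12.2422
θ = 316.2° falls in segment 3 (177.2° to 360°, simple-harmonic, h = -25): β = 316.2 − 177.2 = 139°, B = 182.8°; Δs = -25/2·(1 − cos(π·0.7604)) = -21.6227; s = 25.0000 − 21.6227 = 3.3773
θ=186.5°: R = R0 + s = 24 + 24.8407 = 48.8407
θ=269.8°: R = R0 + s = 24 + 12.2422 = 36.2422
θ=316.2°: R = R0 + s = 24 + 3.3773 = 27.3773

θ=186.5°: 48.8407
θ=269.8°: 36.2422
θ=316.2°: 27.3773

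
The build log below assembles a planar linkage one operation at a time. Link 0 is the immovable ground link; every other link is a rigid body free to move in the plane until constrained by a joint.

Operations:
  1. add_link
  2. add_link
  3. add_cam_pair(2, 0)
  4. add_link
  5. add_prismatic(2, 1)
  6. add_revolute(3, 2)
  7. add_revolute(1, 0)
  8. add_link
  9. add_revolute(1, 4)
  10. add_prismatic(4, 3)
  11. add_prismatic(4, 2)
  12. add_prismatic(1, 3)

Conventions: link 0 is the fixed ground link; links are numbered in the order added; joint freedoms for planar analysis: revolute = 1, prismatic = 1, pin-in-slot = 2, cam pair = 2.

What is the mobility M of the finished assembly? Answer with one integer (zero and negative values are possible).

link 0 = ground. State L|J1|J2 = 1|0|0
+link1  2|0|0
+link2  3|0|0
C(2,0) f=2→J2  3|0|1
+link3  4|0|1
P(2,1) f=1→J1  4|1|1
R(3,2) f=1→J1  4|2|1
R(1,0) f=1→J1  4|3|1
+link4  5|3|1
R(1,4) f=1→J1  5|4|1
P(4,3) f=1→J1  5|5|1
P(4,2) f=1→J1  5|6|1
P(1,3) f=1→J1  5|7|1
M = 3(5−1)−2·7−1 = 12−14−1 = -3

M = -3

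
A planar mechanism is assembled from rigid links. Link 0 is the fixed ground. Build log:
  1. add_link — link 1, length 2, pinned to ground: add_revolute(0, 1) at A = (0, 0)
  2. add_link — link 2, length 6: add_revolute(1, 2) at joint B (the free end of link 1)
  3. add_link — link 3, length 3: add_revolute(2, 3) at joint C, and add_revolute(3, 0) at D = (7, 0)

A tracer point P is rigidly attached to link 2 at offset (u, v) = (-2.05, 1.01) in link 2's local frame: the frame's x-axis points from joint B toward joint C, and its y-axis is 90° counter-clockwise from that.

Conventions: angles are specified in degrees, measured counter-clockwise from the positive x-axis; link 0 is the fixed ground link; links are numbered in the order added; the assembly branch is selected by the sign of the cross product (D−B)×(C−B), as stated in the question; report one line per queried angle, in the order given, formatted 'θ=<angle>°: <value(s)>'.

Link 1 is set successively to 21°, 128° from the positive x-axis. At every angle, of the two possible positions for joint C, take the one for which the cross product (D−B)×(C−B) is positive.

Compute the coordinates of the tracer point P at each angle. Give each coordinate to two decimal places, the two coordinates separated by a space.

A=(0,0), D=(7.00,0)
θ=21°: B = A + 2.00·(cos21°, sin21°) = (1.8672, 0.7167)
θ=21°: |BD| = 5.1826
θ=21°: circle(B,6.00) ∩ circle(D,3.00): a=5.1962, h=3.0000
θ=21°:   candidates: C₊=(7.4283,2.9693) cross=15.548; C₋=(6.5985,-2.9730) cross=-15.548
θ=21°:   branch + wants cross > 0 → take C=(7.4283,2.9693) (cross=15.548)
θ=21°: ex = (C−B)/|BC| = (0.9269,0.3754); ey = (-0.3754,0.9269)
θ=21°: P = B + -2.05·ex + 1.01·ey = (-0.4121,0.8832)
θ=128°: B = A + 2.00·(cos128°, sin128°) = (-1.2313, 1.5760)
θ=128°: |BD| = 8.3808
θ=128°: circle(B,6.00) ∩ circle(D,3.00): a=5.8012, h=1.5315
θ=128°:   candidates: C₊=(4.7544,1.9893) cross=12.836; C₋=(4.1784,-1.0191) cross=-12.836
θ=128°:   branch + wants cross > 0 → take C=(4.7544,1.9893) (cross=12.836)
θ=128°: ex = (C−B)/|BC| = (0.9976,0.0689); ey = (-0.0689,0.9976)
θ=128°: P = B + -2.05·ex + 1.01·ey = (-3.3460,2.4424)

θ=21°: -0.41 0.88
θ=128°: -3.35 2.44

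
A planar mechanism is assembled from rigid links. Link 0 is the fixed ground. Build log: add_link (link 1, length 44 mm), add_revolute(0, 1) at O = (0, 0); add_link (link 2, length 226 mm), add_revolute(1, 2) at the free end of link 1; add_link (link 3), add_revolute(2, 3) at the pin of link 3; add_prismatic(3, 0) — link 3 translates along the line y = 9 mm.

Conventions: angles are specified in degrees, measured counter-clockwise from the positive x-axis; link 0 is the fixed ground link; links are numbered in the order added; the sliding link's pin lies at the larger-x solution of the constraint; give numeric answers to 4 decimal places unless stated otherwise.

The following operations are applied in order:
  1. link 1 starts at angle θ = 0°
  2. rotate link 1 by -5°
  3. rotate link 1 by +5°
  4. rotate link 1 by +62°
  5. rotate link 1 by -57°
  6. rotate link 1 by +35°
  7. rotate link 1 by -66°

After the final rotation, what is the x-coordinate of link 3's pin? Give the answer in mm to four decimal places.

geometry: r = 44 mm, L = 226 mm, e = 9 mm; θ starts at 0°
rotate link 1 by -5°: θ ← 0° -5° = -5°
rotate link 1 by +5°: θ ← -5° +5° = 0°
rotate link 1 by +62°: θ ← 0° +62° = 62°
rotate link 1 by -57°: θ ← 62° -57° = 5°
rotate link 1 by +35°: θ ← 5° +35° = 40°
rotate link 1 by -66°: θ ← 40° -66° = -26°
crank pin P = (r cos θ, r sin θ) = (39.546938, -19.288330)
h = r sin θ − e = -19.288330 − 9 = -28.288330
x = r cos θ + √(L² − h²) = 39.546938 + 224.222591 = 263.769529

263.7695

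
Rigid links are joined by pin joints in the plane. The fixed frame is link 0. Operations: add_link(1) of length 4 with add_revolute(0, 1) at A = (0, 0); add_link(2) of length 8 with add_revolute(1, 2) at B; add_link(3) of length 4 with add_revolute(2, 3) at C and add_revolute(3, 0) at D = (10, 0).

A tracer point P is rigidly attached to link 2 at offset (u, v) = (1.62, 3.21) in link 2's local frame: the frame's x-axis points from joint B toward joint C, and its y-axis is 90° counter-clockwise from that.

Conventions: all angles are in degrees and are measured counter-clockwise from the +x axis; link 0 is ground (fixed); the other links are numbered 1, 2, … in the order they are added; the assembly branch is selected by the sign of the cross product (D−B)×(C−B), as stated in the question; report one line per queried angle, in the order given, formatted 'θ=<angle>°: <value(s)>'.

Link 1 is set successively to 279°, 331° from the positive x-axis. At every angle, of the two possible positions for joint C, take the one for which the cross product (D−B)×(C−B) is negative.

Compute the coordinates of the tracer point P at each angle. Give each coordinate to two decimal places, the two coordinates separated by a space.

A=(0,0), D=(10.00,0)
θ=279°: B = A + 4.00·(cos279°, sin279°) = (0.6257, -3.9508)
θ=279°: |BD| = 10.1728
θ=279°: circle(B,8.00) ∩ circle(D,4.00): a=7.4456, h=2.9262
θ=279°:   candidates: C₊=(6.3505,1.6374) cross=29.768; C₋=(8.6234,-3.7556) cross=-29.768
θ=279°:   branch - wants cross < 0 → take C=(8.6234,-3.7556) (cross=-29.768)
θ=279°: ex = (C−B)/|BC| = (0.9997,0.0244); ey = (-0.0244,0.9997)
θ=279°: P = B + 1.62·ex + 3.21·ey = (2.1670,-0.7022)
θ=331°: B = A + 4.00·(cos331°, sin331°) = (3.4985, -1.9392)
θ=331°: |BD| = 6.7846
θ=331°: circle(B,8.00) ∩ circle(D,4.00): a=6.9297, h=3.9974
θ=331°:   candidates: C₊=(8.9965,3.8721) cross=27.120; C₋=(11.2817,-3.7891) cross=-27.120
θ=331°:   branch - wants cross < 0 → take C=(11.2817,-3.7891) (cross=-27.120)
θ=331°: ex = (C−B)/|BC| = (0.9729,-0.2312); ey = (0.2312,0.9729)
θ=331°: P = B + 1.62·ex + 3.21·ey = (5.8168,0.8092)

θ=279°: 2.17 -0.70
θ=331°: 5.82 0.81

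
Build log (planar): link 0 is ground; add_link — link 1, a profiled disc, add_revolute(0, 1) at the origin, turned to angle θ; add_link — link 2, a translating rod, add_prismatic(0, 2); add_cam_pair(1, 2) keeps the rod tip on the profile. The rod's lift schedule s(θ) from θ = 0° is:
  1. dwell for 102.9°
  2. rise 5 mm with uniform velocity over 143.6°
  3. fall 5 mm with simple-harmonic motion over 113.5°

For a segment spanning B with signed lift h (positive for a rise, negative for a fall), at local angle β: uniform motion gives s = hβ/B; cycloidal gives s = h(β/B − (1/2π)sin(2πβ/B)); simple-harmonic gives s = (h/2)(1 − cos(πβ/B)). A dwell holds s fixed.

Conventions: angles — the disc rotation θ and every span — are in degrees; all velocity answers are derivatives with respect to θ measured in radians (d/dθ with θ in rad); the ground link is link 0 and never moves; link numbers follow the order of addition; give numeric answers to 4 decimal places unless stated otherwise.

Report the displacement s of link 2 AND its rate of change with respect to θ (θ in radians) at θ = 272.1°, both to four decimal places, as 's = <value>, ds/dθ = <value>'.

seg 1 [0°–102.9°] dwell: s stays 0.0000
seg 2 [102.9°–246.5°] uniform, h=5: full span → s += 5 → s = 5.0000
seg 3 [246.5°–360°] simple-harmonic, h=-5: θ=272.1° here. β=25.6, B=113.5. -5/2·(1 − cos(π·0.2256)) = -0.6018 → s = 4.3982
velocity in seg [246.5°–360°] (simple-harmonic), θ in radians: β = 25.6° = 0.4468 rad, B = 113.5° = 1.9809 rad; ds/dθ = (πh/(2B)) sin(πβ/B) = (π·(-5)/(2·1.9809)) sin(π·0.2256) = -2.580116 mm/rad

s = 4.3982, ds/dθ = -2.5801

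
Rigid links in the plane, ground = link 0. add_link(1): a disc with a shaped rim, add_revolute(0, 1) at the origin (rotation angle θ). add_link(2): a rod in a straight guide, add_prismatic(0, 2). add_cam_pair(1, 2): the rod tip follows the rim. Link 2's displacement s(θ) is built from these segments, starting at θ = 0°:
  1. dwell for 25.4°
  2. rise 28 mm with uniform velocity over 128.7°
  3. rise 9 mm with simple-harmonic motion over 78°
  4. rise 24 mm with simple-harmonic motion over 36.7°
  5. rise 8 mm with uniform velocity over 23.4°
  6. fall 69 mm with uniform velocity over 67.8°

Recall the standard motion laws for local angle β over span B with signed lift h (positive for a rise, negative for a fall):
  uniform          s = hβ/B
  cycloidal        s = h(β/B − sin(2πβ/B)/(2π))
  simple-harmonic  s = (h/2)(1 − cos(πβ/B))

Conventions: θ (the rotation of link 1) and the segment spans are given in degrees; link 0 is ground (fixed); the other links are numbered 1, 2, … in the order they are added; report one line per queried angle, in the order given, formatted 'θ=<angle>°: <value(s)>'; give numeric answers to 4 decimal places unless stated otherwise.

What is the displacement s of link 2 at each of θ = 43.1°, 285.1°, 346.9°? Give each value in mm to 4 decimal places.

segment 1 (0° to 25.4°, dwell): s unchanged at 0.0000
θ = 43.1° falls in segment 2 (25.4° to 154.1°, uniform, h = 28): β = 43.1 − 25.4 = 17.7°, B = 128.7°; Δs = 28·17.7/128.7 = 3.8508; s = 0.0000 + 3.8508 = 3.8508
segment 2 (25.4° to 154.1°, uniform, h = 28) is passed completely: s = 0.0000 + (28) = 28.0000
segment 3 (154.1° to 232.1°, simple-harmonic, h = 9) is passed completely: s = 28.0000 + (9) = 37.0000
segment 4 (232.1° to 268.8°, simple-harmonic, h = 24) is passed completely: s = 37.0000 + (24) = 61.0000
θ = 285.1° falls in segment 5 (268.8° to 292.2°, uniform, h = 8): β = 285.1 − 268.8 = 16.3°, B = 23.4°; Δs = 8·16.3/23.4 = 5.5726; s = 61.0000 + 5.5726 = 66.5726
segment 5 (268.8° to 292.2°, uniform, h = 8) is passed completely: s = 61.0000 + (8) = 69.0000
θ = 346.9° falls in segment 6 (292.2° to 360°, uniform, h = -69): β = 346.9 − 292.2 = 54.7°, B = 67.8°; Δs = -69·54.7/67.8 = -55.6681; s = 69.0000 − 55.6681 = 13.3319

θ=43.1°: 3.8508
θ=285.1°: 66.5726
θ=346.9°: 13.3319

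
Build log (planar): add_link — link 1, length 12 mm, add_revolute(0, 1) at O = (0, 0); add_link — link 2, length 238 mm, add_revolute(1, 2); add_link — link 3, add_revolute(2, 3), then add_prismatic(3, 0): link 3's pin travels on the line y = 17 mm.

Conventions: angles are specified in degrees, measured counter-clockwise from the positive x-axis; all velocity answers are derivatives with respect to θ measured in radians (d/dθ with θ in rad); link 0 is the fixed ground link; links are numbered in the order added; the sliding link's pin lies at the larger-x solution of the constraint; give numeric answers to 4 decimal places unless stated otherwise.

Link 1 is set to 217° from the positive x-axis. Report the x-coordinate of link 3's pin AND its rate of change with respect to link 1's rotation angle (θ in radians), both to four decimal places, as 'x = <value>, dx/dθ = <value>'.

geometry: r = 12 mm, L = 238 mm, e = 17 mm
crank pin P = (r cos θ, r sin θ) = (-9.583626, -7.221780)
h = r sin θ − e = -7.221780 − 17 = -24.221780
x = r cos θ + √(L² − h²) = -9.583626 + 236.764240 = 227.180614
dx/dθ = −r sin θ − h·r cos θ/√(L² − h²) (θ in radians; h = -24.221780) = 6.241343

x = 227.1806, dx/dθ = 6.2413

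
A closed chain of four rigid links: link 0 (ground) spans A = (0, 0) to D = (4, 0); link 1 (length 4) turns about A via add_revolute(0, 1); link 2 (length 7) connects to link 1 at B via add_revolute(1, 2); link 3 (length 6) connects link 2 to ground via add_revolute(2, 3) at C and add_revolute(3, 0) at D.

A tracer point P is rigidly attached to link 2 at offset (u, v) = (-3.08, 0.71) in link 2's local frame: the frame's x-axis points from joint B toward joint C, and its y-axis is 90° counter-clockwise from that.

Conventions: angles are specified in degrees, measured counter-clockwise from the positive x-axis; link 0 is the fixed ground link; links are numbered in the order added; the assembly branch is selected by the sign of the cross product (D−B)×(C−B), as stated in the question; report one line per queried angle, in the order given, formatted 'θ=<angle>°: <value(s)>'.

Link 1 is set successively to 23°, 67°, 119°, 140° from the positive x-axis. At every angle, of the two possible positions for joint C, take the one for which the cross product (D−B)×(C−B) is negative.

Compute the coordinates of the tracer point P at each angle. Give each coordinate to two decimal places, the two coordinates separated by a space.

A=(0,0), D=(4.00,0)
θ=23°: B = A + 4.00·(cos23°, sin23°) = (3.6820, 1.5629)
θ=23°: |BD| = 1.5949
θ=23°: circle(B,7.00) ∩ circle(D,6.00): a=4.8729, h=5.0255
θ=23°:   candidates: C₊=(9.5781,-2.2102) cross=8.015; C₋=(-0.2711,-4.2140) cross=-8.015
θ=23°:   branch - wants cross < 0 → take C=(-0.2711,-4.2140) (cross=-8.015)
θ=23°: ex = (C−B)/|BC| = (-0.5647,-0.8253); ey = (0.8253,-0.5647)
θ=23°: P = B + -3.08·ex + 0.71·ey = (6.0073,3.7038)
θ=67°: B = A + 4.00·(cos67°, sin67°) = (1.5629, 3.6820)
θ=67°: |BD| = 4.4155
θ=67°: circle(B,7.00) ∩ circle(D,6.00): a=3.6798, h=5.9547
θ=67°:   candidates: C₊=(8.5595,3.9001) cross=26.293; C₋=(-1.3716,-2.6732) cross=-26.293
θ=67°:   branch - wants cross < 0 → take C=(-1.3716,-2.6732) (cross=-26.293)
θ=67°: ex = (C−B)/|BC| = (-0.4192,-0.9079); ey = (0.9079,-0.4192)
θ=67°: P = B + -3.08·ex + 0.71·ey = (3.4987,6.1807)
θ=119°: B = A + 4.00·(cos119°, sin119°) = (-1.9392, 3.4985)
θ=119°: |BD| = 6.8930
θ=119°: circle(B,7.00) ∩ circle(D,6.00): a=4.3895, h=5.4527
θ=119°:   candidates: C₊=(4.6104,5.9689) cross=37.586; C₋=(-0.9246,-3.4276) cross=-37.586
θ=119°:   branch - wants cross < 0 → take C=(-0.9246,-3.4276) (cross=-37.586)
θ=119°: ex = (C−B)/|BC| = (0.1449,-0.9894); ey = (0.9894,0.1449)
θ=119°: P = B + -3.08·ex + 0.71·ey = (-1.6832,6.6489)
θ=140°: B = A + 4.00·(cos140°, sin140°) = (-3.0642, 2.5712)
θ=140°: |BD| = 7.5175
θ=140°: circle(B,7.00) ∩ circle(D,6.00): a=4.6234, h=5.2559
θ=140°:   candidates: C₊=(3.0780,5.9287) cross=39.511; C₋=(-0.5172,-3.9490) cross=-39.511
θ=140°:   branch - wants cross < 0 → take C=(-0.5172,-3.9490) (cross=-39.511)
θ=140°: ex = (C−B)/|BC| = (0.3639,-0.9315); ey = (0.9315,0.3639)
θ=140°: P = B + -3.08·ex + 0.71·ey = (-3.5235,5.6984)

θ=23°: 6.01 3.70
θ=67°: 3.50 6.18
θ=119°: -1.68 6.65
θ=140°: -3.52 5.70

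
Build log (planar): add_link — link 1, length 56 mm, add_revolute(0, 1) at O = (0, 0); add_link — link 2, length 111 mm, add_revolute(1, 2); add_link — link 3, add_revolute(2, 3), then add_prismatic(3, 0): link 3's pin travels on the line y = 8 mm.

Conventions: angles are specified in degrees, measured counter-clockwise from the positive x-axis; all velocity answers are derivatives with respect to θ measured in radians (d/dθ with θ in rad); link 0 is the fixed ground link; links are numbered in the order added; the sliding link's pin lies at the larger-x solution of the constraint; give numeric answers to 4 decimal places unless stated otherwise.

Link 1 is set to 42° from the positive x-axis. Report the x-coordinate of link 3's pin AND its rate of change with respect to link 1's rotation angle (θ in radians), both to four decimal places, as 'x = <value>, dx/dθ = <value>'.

geometry: r = 56 mm, L = 111 mm, e = 8 mm
crank pin P = (r cos θ, r sin θ) = (41.616110, 37.471314)
h = r sin θ − e = 37.471314 − 8 = 29.471314
x = r cos θ + √(L² − h²) = 41.616110 + 107.016081 = 148.632192
dx/dθ = −r sin θ − h·r cos θ/√(L² − h²) (θ in radians; h = 29.471314) = -48.932035

x = 148.6322, dx/dθ = -48.9320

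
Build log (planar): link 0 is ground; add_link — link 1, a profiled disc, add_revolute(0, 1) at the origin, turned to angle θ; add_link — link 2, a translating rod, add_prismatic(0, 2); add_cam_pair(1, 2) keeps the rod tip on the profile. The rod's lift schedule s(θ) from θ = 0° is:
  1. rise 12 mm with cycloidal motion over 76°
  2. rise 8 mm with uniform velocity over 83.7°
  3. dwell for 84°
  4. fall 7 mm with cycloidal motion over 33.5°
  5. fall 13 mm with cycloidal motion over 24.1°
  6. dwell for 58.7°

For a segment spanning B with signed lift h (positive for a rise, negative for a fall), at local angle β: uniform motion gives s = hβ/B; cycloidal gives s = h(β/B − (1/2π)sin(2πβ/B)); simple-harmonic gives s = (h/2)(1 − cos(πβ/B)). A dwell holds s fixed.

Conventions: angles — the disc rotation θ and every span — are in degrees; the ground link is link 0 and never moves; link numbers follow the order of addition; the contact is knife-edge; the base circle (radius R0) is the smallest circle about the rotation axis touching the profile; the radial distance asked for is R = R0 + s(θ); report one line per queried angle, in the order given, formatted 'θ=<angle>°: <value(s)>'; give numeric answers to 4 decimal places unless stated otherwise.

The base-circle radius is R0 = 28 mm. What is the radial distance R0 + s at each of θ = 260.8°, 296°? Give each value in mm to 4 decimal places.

seg 1 [0°–76°] cycloidal, h=12: full span → s += 12 → s = 12.0000
seg 2 [76°–159.7°] uniform, h=8: full span → s += 8 → s = 20.0000
seg 3 [159.7°–243.7°] dwell: s stays 20.0000
seg 4 [243.7°–277.2°] cycloidal, h=-7: θ=260.8° here. β=17.1, B=33.5. -7·(0.5104 − sin(2π·0.5104)/(2π)) = -3.6462 → s = 16.3538
seg 4 [243.7°–277.2°] cycloidal, h=-7: full span → s += -7 → s = 13.0000
seg 5 [277.2°–301.3°] cycloidal, h=-13: θ=296° here. β=18.8, B=24.1. -13·(0.7801 − sin(2π·0.7801)/(2π)) = -12.1732 → s = 0.8268
θ=260.8°: R = R0 + s = 28 + 16.3538 = 44.3538
θ=296°: R = R0 + s = 28 + 0.8268 = 28.8268

θ=260.8°: 44.3538
θ=296°: 28.8268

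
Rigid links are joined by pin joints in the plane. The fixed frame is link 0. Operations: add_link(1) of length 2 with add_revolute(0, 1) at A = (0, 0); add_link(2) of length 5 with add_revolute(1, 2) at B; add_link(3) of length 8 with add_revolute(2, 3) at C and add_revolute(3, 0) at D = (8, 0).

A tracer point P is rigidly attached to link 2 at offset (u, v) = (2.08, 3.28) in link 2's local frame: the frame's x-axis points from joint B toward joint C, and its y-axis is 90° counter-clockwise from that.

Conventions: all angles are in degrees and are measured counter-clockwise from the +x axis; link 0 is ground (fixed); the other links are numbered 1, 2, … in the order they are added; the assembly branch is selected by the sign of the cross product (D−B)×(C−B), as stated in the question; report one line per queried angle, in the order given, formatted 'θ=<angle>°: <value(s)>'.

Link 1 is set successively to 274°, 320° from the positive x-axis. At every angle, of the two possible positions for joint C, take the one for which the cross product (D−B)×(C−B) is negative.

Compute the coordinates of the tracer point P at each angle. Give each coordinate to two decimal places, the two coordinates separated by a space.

A=(0,0), D=(8.00,0)
θ=274°: B = A + 2.00·(cos274°, sin274°) = (0.1395, -1.9951)
θ=274°: |BD| = 8.1097
θ=274°: circle(B,5.00) ∩ circle(D,8.00): a=1.6503, h=4.7198
θ=274°:   candidates: C₊=(0.5780,2.9856) cross=38.276; C₋=(2.9003,-6.1638) cross=-38.276
θ=274°:   branch - wants cross < 0 → take C=(2.9003,-6.1638) (cross=-38.276)
θ=274°: ex = (C−B)/|BC| = (0.5522,-0.8337); ey = (0.8337,0.5522)
θ=274°: P = B + 2.08·ex + 3.28·ey = (4.0227,-1.9182)
θ=320°: B = A + 2.00·(cos320°, sin320°) = (1.5321, -1.2856)
θ=320°: |BD| = 6.5944
θ=320°: circle(B,5.00) ∩ circle(D,8.00): a=0.3402, h=4.9884
θ=320°:   candidates: C₊=(0.8933,3.6734) cross=32.896; C₋=(2.8382,-6.1120) cross=-32.896
θ=320°:   branch - wants cross < 0 → take C=(2.8382,-6.1120) (cross=-32.896)
θ=320°: ex = (C−B)/|BC| = (0.2612,-0.9653); ey = (0.9653,0.2612)
θ=320°: P = B + 2.08·ex + 3.28·ey = (5.2416,-2.4365)

θ=274°: 4.02 -1.92
θ=320°: 5.24 -2.44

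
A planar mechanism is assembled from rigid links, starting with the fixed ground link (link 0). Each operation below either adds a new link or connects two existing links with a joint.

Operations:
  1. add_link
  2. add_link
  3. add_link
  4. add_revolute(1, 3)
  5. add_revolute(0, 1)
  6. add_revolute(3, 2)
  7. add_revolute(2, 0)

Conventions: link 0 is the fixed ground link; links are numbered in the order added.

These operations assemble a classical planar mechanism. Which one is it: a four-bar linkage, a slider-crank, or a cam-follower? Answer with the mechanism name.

links: 4 (incl. ground); joints: 4 revolute, 0 prismatic, 0 higher (cam) pair, forming one closed loop
4 links in a single 4R loop → four-bar linkage

four-bar linkage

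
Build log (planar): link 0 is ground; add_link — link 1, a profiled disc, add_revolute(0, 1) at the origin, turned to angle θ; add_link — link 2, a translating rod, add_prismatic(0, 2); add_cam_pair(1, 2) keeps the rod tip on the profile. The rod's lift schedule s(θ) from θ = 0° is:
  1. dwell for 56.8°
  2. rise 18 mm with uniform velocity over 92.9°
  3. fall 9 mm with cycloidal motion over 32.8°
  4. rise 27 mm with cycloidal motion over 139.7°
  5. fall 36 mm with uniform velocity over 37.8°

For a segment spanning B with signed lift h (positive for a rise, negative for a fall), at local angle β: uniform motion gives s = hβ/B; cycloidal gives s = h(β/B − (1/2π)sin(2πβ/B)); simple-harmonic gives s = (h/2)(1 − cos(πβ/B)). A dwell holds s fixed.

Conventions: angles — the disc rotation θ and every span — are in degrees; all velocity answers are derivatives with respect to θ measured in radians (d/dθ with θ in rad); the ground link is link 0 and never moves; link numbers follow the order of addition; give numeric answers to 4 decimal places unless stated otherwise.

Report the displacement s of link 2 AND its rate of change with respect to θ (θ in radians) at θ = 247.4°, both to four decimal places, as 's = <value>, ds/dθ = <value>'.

seg 1 [0°–56.8°] dwell: s stays 0.0000
seg 2 [56.8°–149.7°] uniform, h=18: full span → s += 18 → s = 18.0000
seg 3 [149.7°–182.5°] cycloidal, h=-9: full span → s += -9 → s = 9.0000
seg 4 [182.5°–322.2°] cycloidal, h=27: θ=247.4° here. β=64.9, B=139.7. 27·(0.4646 − sin(2π·0.4646)/(2π)) = 11.5945 → s = 20.5945
velocity in seg [182.5°–322.2°] (cycloidal), θ in radians: β = 64.9° = 1.1327 rad, B = 139.7° = 2.4382 rad; ds/dθ = (h/B)(1 − cos(2πβ/B)) = (27/2.4382)(1 − cos(2π·0.4646)) = 21.873957 mm/rad

s = 20.5945, ds/dθ = 21.8740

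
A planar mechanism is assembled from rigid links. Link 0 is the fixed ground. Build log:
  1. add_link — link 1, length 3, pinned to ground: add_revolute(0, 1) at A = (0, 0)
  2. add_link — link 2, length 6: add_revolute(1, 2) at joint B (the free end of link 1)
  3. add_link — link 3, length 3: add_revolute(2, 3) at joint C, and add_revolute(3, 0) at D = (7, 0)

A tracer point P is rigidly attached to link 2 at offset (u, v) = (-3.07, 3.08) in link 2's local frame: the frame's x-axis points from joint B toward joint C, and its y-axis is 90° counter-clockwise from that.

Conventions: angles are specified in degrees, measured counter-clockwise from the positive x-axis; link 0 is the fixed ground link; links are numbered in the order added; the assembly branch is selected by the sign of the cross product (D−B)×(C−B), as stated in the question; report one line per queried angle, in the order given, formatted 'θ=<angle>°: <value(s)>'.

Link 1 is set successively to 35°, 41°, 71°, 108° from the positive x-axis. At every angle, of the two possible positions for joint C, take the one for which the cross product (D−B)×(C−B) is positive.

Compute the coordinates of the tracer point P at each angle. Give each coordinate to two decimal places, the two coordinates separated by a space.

A=(0,0), D=(7.00,0)
θ=35°: B = A + 3.00·(cos35°, sin35°) = (2.4575, 1.7207)
θ=35°: |BD| = 4.8575
θ=35°: circle(B,6.00) ∩ circle(D,3.00): a=5.2080, h=2.9795
θ=35°:   candidates: C₊=(8.3831,2.6621) cross=14.473; C₋=(6.2723,-2.9104) cross=-14.473
θ=35°:   branch + wants cross > 0 → take C=(8.3831,2.6621) (cross=14.473)
θ=35°: ex = (C−B)/|BC| = (0.9876,0.1569); ey = (-0.1569,0.9876)
θ=35°: P = B + -3.07·ex + 3.08·ey = (-1.0578,4.2809)
θ=41°: B = A + 3.00·(cos41°, sin41°) = (2.2641, 1.9682)
θ=41°: |BD| = 5.1286
θ=41°: circle(B,6.00) ∩ circle(D,3.00): a=5.1966, h=2.9992
θ=41°:   candidates: C₊=(8.2138,2.7435) cross=15.382; C₋=(5.9118,-2.7957) cross=-15.382
θ=41°:   branch + wants cross > 0 → take C=(8.2138,2.7435) (cross=15.382)
θ=41°: ex = (C−B)/|BC| = (0.9916,0.1292); ey = (-0.1292,0.9916)
θ=41°: P = B + -3.07·ex + 3.08·ey = (-1.1781,4.6257)
θ=71°: B = A + 3.00·(cos71°, sin71°) = (0.9767, 2.8366)
θ=71°: |BD| = 6.6578
θ=71°: circle(B,6.00) ∩ circle(D,3.00): a=5.3566, h=2.7031
θ=71°:   candidates: C₊=(6.9745,2.9999) cross=17.997; C₋=(4.6711,-1.8911) cross=-17.997
θ=71°:   branch + wants cross > 0 → take C=(6.9745,2.9999) (cross=17.997)
θ=71°: ex = (C−B)/|BC| = (0.9996,0.0272); ey = (-0.0272,0.9996)
θ=71°: P = B + -3.07·ex + 3.08·ey = (-2.1760,5.8318)
θ=108°: B = A + 3.00·(cos108°, sin108°) = (-0.9271, 2.8532)
θ=108°: |BD| = 8.4249
θ=108°: circle(B,6.00) ∩ circle(D,3.00): a=5.8148, h=1.4791
θ=108°:   candidates: C₊=(5.0451,2.2756) cross=12.461; C₋=(4.0433,-0.5078) cross=-12.461
θ=108°:   branch + wants cross > 0 → take C=(5.0451,2.2756) (cross=12.461)
θ=108°: ex = (C−B)/|BC| = (0.9954,-0.0963); ey = (0.0963,0.9954)
θ=108°: P = B + -3.07·ex + 3.08·ey = (-3.6863,6.2144)

θ=35°: -1.06 4.28
θ=41°: -1.18 4.63
θ=71°: -2.18 5.83
θ=108°: -3.69 6.21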